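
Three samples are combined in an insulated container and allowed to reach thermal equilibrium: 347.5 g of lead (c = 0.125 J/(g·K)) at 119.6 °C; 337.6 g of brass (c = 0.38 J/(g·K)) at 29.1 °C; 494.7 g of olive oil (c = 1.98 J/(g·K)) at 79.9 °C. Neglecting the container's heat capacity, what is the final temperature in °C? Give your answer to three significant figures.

Σ mᵢcᵢ(T − Tᵢ) = 0  ⇒  T = Σ mᵢcᵢTᵢ / Σ mᵢcᵢ
Σ mᵢcᵢ = 347.5×0.125 + 337.6×0.38 + 494.7×1.98 = 1151.2315
Σ mᵢcᵢTᵢ = 43.4375×119.6 + 128.288×29.1 + 979.506×79.9 = 87191
T = 87191 / 1151.2315 = 75.74 °C

T_f = 75.7 °C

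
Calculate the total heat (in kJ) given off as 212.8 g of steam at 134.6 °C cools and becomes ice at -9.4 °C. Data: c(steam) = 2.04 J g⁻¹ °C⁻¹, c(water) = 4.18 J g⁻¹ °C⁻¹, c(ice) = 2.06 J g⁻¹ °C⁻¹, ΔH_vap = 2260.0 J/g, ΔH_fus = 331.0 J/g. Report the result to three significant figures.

q = 659 kJ

q1 (cool steam 134.6→100 °C): 212.8 × 2.04 × 34.6 = 15020 J
q2 (condense at 100 °C): 212.8 × 2260.0 = 480928 J
q3 (cool water 100→0 °C): 212.8 × 4.18 × 100.0 = 88950 J
q4 (freeze at 0 °C): 212.8 × 331.0 = 70437 J
q5 (cool ice 0→-9.4 °C): 212.8 × 2.06 × 9.4 = 4121 J
Total: 15020 + 480928 + 88950 + 70437 + 4121 = 659456 J = 659 kJ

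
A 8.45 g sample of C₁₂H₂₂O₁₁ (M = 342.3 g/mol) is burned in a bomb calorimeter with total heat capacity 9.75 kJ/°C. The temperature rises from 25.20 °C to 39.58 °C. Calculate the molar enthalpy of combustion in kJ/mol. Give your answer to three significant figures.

ΔT = 39.58 − 25.20 = 14.38 °C
q_cal = C_cal × ΔT = 9.75 × 14.38 = 140.205 kJ
n = 8.45 / 342.3 = 0.02469 mol
q_rxn = −q_cal = -140.205 kJ
ΔH = -140.205 / 0.02469 = -5679 kJ/mol

ΔH = -5680 kJ/mol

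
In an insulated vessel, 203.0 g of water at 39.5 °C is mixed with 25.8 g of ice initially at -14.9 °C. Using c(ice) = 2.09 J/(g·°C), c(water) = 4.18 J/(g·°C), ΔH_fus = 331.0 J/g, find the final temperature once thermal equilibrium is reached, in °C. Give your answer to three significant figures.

T_f = 25.3 °C

Heat to bring ice to 0 °C and melt it: q₁ = 25.8×2.09×14.9 + 25.8×331.0 = 9343.2 J
Heat the water can supply cooling to 0 °C: 203.0×4.18×39.5 = 33517.3 J > q₁, so all ice melts.
Energy balance: 203.0×4.18×(39.5 − T) = 9343.2 + 25.8×4.18×(T − 0)
848.54(39.5 − T) = 9343.2 + 107.844 T
33517.3 − 9343.2 = 956.384 T
T = 24174.1 / 956.384 = 25.28 °C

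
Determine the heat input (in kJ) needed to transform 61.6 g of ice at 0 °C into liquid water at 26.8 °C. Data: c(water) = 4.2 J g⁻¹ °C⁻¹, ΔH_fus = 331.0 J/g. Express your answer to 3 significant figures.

q1 (melt at 0 °C): 61.6 × 331.0 = 20390 J
q2 (heat water 0.0→26.8 °C): 61.6 × 4.2 × 26.8 = 6934 J
Total: 20390 + 6934 = 27324 J = 27.3 kJ

q = 27.3 kJ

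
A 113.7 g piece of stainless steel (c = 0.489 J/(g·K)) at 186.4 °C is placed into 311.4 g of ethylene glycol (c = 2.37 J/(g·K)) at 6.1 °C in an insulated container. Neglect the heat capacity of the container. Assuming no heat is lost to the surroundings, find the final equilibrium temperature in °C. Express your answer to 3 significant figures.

T_f = 18.7 °C

Heat lost by stainless steel = heat gained by ethylene glycol.
(113.7)(0.489)(186.4 − T) = (311.4)(2.37)(T − 6.1)
55.5993 (186.4 − T) = 738.018 (T − 6.1)
10364 − 55.5993 T = 738.018 T − 4501.9
14865.9 = 793.6173 T
T = 18.73 °C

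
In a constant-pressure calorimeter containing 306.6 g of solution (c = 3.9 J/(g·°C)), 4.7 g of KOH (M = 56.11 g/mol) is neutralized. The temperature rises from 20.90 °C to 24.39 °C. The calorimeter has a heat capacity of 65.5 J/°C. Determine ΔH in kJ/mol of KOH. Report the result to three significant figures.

|ΔT| = |24.39 − 20.90| = 3.49 °C
|q_surr| = (306.6 × 3.9 + 65.5) × 3.49 = 1261.24 × 3.49 = 4401.7 J
n(KOH) = 4.7 / 56.11 = 0.083764 mol
Temperature rose, so q_rxn = −|q_surr| = -4.4017 kJ
ΔH = q_rxn / n = -52.549 kJ/mol

ΔH = -52.5 kJ/mol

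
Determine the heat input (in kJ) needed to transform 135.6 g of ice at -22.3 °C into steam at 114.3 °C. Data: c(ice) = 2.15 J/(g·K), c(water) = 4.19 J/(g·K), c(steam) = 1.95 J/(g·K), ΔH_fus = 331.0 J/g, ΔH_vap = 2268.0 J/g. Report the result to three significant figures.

q = 420 kJ

q1 (heat ice -22.3→0.0 °C): 135.6 × 2.15 × 22.3 = 6501 J
q2 (melt at 0 °C): 135.6 × 331.0 = 44884 J
q3 (heat water 0.0→100.0 °C): 135.6 × 4.19 × 100.0 = 56816 J
q4 (vaporize at 100 °C): 135.6 × 2268.0 = 307541 J
q5 (heat steam 100.0→114.3 °C): 135.6 × 1.95 × 14.3 = 3781 J
Total: 6501 + 44884 + 56816 + 307541 + 3781 = 419523 J = 420 kJ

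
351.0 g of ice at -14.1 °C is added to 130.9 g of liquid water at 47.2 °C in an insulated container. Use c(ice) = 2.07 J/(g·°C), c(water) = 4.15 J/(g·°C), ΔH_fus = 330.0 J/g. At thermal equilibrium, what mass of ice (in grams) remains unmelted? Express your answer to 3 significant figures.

m_ice remaining = 304 g

Heat to warm all ice to 0 °C: 351.0×2.07×14.1 = 10245 J
Heat released by water cooling to 0 °C: 130.9×4.15×47.2 = 25641 J
25641 J < 10245 + 351.0×330.0 = 126075 J, so not all ice melts; final T = 0 °C.
Heat left for melting: 25641 − 10245 = 15396 J
Mass melted = 15396 / 330.0 = 46.65 g
Ice remaining = 351.0 − 46.65 = 304.35 g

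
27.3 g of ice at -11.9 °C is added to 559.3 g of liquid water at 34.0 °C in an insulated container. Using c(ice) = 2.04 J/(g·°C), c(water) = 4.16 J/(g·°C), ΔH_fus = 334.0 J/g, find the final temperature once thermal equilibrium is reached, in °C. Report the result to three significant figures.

T_f = 28.4 °C

Heat to bring ice to 0 °C and melt it: q₁ = 27.3×2.04×11.9 + 27.3×334.0 = 9780.9 J
Heat the water can supply cooling to 0 °C: 559.3×4.16×34.0 = 79107.4 J > q₁, so all ice melts.
Energy balance: 559.3×4.16×(34.0 − T) = 9780.9 + 27.3×4.16×(T − 0)
2326.688(34.0 − T) = 9780.9 + 113.568 T
79107.4 − 9780.9 = 2440.256 T
T = 69326.5 / 2440.256 = 28.41 °C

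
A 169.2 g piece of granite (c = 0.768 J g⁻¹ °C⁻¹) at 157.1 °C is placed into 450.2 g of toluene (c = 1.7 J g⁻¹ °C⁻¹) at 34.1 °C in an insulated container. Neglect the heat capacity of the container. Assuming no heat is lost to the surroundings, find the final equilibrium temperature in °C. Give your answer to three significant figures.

T_f = 52.0 °C

Heat lost by granite = heat gained by toluene.
(169.2)(0.768)(157.1 − T) = (450.2)(1.7)(T − 34.1)
129.9456 (157.1 − T) = 765.34 (T − 34.1)
20414 − 129.9456 T = 765.34 T − 26098
46512 = 895.2856 T
T = 51.95 °C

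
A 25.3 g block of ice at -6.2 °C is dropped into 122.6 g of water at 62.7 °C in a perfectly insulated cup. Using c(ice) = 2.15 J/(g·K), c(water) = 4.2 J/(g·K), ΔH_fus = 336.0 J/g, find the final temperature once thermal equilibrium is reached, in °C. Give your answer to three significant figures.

T_f = 37.7 °C

Heat to bring ice to 0 °C and melt it: q₁ = 25.3×2.15×6.2 + 25.3×336.0 = 8838.0 J
Heat the water can supply cooling to 0 °C: 122.6×4.2×62.7 = 32285.5 J > q₁, so all ice melts.
Energy balance: 122.6×4.2×(62.7 − T) = 8838.0 + 25.3×4.2×(T − 0)
514.92(62.7 − T) = 8838.0 + 106.26 T
32285.5 − 8838.0 = 621.18 T
T = 23447.5 / 621.18 = 37.747 °C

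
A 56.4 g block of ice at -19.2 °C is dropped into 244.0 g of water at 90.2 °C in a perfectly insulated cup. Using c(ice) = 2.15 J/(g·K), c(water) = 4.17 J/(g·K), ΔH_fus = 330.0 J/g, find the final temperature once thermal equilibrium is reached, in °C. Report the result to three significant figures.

T_f = 56.5 °C

Heat to bring ice to 0 °C and melt it: q₁ = 56.4×2.15×19.2 + 56.4×330.0 = 20940 J
Heat the water can supply cooling to 0 °C: 244.0×4.17×90.2 = 91776.7 J > q₁, so all ice melts.
Energy balance: 244.0×4.17×(90.2 − T) = 20940 + 56.4×4.17×(T − 0)
1017.48(90.2 − T) = 20940 + 235.188 T
91776.7 − 20940 = 1252.668 T
T = 70836.7 / 1252.668 = 56.549 °C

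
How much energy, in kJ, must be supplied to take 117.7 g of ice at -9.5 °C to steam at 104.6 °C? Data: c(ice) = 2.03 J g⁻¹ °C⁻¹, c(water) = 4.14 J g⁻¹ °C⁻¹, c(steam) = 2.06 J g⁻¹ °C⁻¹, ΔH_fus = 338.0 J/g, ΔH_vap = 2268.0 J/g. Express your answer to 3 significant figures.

q = 359 kJ

q1 (heat ice -9.5→0.0 °C): 117.7 × 2.03 × 9.5 = 2270 J
q2 (melt at 0 °C): 117.7 × 338.0 = 39783 J
q3 (heat water 0.0→100.0 °C): 117.7 × 4.14 × 100.0 = 48728 J
q4 (vaporize at 100 °C): 117.7 × 2268.0 = 266944 J
q5 (heat steam 100.0→104.6 °C): 117.7 × 2.06 × 4.6 = 1115 J
Total: 2270 + 39783 + 48728 + 266944 + 1115 = 358840 J = 359 kJ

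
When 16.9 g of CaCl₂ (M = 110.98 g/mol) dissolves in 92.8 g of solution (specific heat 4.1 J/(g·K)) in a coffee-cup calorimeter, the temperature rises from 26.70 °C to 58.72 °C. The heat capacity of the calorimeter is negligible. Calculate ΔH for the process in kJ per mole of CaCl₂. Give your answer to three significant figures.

ΔH = -80.0 kJ/mol

|ΔT| = |58.72 − 26.70| = 32.02 °C
|q_surr| = (92.8 × 4.1) × 32.02 = 380.48 × 32.02 = 12180 J
n(CaCl₂) = 16.9 / 110.98 = 0.1523 mol
Temperature rose, so q_rxn = −|q_surr| = -12.18 kJ
ΔH = q_rxn / n = -79.97 kJ/mol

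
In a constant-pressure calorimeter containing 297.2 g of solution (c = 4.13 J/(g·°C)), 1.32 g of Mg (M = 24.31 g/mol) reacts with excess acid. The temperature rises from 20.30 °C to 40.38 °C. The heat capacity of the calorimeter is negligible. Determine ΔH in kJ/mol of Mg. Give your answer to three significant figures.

ΔH = -454 kJ/mol

|ΔT| = |40.38 − 20.30| = 20.08 °C
|q_surr| = (297.2 × 4.13) × 20.08 = 1227.436 × 20.08 = 24650 J
n(Mg) = 1.32 / 24.31 = 0.05430 mol
Temperature rose, so q_rxn = −|q_surr| = -24.65 kJ
ΔH = q_rxn / n = -454.0 kJ/mol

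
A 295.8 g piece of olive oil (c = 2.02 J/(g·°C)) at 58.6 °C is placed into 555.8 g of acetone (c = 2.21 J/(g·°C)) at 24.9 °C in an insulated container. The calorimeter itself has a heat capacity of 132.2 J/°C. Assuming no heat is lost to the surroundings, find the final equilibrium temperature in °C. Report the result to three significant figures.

T_f = 35.2 °C

Heat lost by olive oil = heat gained by acetone + calorimeter.
(295.8)(2.02)(58.6 − T) = [(555.8)(2.21) + 132.2](T − 24.9)
597.516 (58.6 − T) = 1360.518 (T − 24.9)
35014 − 597.516 T = 1360.518 T − 33877
68891 = 1958.034 T
T = 35.18 °C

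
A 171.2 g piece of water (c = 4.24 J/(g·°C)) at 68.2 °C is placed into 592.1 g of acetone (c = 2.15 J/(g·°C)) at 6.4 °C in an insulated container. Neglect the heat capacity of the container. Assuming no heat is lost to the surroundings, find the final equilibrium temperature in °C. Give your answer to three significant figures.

T_f = 28.8 °C

Heat lost by water = heat gained by acetone.
(171.2)(4.24)(68.2 − T) = (592.1)(2.15)(T − 6.4)
725.888 (68.2 − T) = 1273.015 (T − 6.4)
49506 − 725.888 T = 1273.015 T − 8147.3
57653.3 = 1998.903 T
T = 28.84 °C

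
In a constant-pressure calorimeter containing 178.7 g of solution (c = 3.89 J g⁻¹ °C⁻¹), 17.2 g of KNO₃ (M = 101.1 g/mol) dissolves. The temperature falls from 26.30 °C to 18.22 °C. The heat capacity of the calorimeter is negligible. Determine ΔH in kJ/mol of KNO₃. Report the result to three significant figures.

ΔH = 33.0 kJ/mol

|ΔT| = |18.22 − 26.30| = 8.08 °C
|q_surr| = (178.7 × 3.89) × 8.08 = 695.143 × 8.08 = 5617 J
n(KNO₃) = 17.2 / 101.1 = 0.1701 mol
Temperature fell, so q_rxn = +|q_surr| = 5.617 kJ
ΔH = q_rxn / n = 33.02 kJ/mol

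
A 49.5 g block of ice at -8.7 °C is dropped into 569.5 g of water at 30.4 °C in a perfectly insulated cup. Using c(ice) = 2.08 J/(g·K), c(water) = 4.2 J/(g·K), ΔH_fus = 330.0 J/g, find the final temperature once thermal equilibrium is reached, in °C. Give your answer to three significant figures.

T_f = 21.3 °C

Heat to bring ice to 0 °C and melt it: q₁ = 49.5×2.08×8.7 + 49.5×330.0 = 17231 J
Heat the water can supply cooling to 0 °C: 569.5×4.2×30.4 = 72713.8 J > q₁, so all ice melts.
Energy balance: 569.5×4.2×(30.4 − T) = 17231 + 49.5×4.2×(T − 0)
2391.9(30.4 − T) = 17231 + 207.9 T
72713.8 − 17231 = 2599.8 T
T = 55482.8 / 2599.8 = 21.34 °C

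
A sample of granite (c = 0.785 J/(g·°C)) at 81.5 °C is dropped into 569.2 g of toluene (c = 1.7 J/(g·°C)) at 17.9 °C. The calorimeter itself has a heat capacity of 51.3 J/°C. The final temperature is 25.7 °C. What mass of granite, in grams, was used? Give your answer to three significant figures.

q_gained = (569.2 × 1.7 + 51.3) × (25.7 − 17.9) = 7948 J
q_lost = m × 0.785 × (81.5 − 25.7) = 43.803 m
m = 7948 / 43.803 = 181 g

m = 181 g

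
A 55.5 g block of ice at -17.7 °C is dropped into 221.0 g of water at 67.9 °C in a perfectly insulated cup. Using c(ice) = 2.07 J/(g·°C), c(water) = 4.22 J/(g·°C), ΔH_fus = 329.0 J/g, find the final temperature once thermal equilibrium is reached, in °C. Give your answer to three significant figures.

Heat to bring ice to 0 °C and melt it: q₁ = 55.5×2.07×17.7 + 55.5×329.0 = 20293 J
Heat the water can supply cooling to 0 °C: 221.0×4.22×67.9 = 63324.9 J > q₁, so all ice melts.
Energy balance: 221.0×4.22×(67.9 − T) = 20293 + 55.5×4.22×(T − 0)
932.62(67.9 − T) = 20293 + 234.21 T
63324.9 − 20293 = 1166.83 T
T = 43031.9 / 1166.83 = 36.88 °C

T_f = 36.9 °C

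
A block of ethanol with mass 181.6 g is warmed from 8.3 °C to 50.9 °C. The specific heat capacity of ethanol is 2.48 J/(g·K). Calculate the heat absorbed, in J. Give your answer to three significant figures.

q = m c ΔT = 181.6 × 2.48 × (50.9 − 8.3)
q = 181.6 × 2.48 × 42.6 = 19190 J

q = 19200 J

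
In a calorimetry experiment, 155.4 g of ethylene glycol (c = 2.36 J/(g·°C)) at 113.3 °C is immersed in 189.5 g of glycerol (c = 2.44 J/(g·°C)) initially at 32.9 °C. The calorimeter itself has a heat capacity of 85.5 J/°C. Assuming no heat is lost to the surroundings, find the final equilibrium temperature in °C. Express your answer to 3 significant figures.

Heat lost by ethylene glycol = heat gained by glycerol + calorimeter.
(155.4)(2.36)(113.3 − T) = [(189.5)(2.44) + 85.5](T − 32.9)
366.744 (113.3 − T) = 547.88 (T − 32.9)
41552 − 366.744 T = 547.88 T − 18025
59577 = 914.624 T
T = 65.14 °C

T_f = 65.1 °C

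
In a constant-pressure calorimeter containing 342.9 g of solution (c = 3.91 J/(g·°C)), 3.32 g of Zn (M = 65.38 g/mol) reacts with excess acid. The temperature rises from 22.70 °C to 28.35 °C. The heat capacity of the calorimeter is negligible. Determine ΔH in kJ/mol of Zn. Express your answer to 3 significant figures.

|ΔT| = |28.35 − 22.70| = 5.65 °C
|q_surr| = (342.9 × 3.91) × 5.65 = 1340.739 × 5.65 = 7575 J
n(Zn) = 3.32 / 65.38 = 0.05078 mol
Temperature rose, so q_rxn = −|q_surr| = -7.575 kJ
ΔH = q_rxn / n = -149.2 kJ/mol

ΔH = -149 kJ/mol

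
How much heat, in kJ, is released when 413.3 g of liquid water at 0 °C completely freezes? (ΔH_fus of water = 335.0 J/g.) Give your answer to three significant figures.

q = m × ΔH_fus = 413.3 × 335.0 = 138460 J = 138 kJ

q = 138 kJ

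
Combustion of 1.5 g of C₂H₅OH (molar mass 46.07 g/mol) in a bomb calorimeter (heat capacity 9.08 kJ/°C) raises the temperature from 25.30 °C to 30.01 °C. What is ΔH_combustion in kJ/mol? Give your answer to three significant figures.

ΔH = -1310 kJ/mol

ΔT = 30.01 − 25.30 = 4.71 °C
q_cal = C_cal × ΔT = 9.08 × 4.71 = 42.7668 kJ
n = 1.5 / 46.07 = 0.03256 mol
q_rxn = −q_cal = -42.7668 kJ
ΔH = -42.7668 / 0.03256 = -1313 kJ/mol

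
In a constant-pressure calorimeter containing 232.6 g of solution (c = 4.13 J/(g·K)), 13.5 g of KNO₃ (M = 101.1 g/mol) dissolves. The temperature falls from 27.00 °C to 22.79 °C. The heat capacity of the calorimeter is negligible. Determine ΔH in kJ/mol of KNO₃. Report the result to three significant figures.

ΔH = 30.3 kJ/mol

|ΔT| = |22.79 − 27.00| = 4.21 °C
|q_surr| = (232.6 × 4.13) × 4.21 = 960.638 × 4.21 = 4044 J
n(KNO₃) = 13.5 / 101.1 = 0.1335 mol
Temperature fell, so q_rxn = +|q_surr| = 4.044 kJ
ΔH = q_rxn / n = 30.29 kJ/mol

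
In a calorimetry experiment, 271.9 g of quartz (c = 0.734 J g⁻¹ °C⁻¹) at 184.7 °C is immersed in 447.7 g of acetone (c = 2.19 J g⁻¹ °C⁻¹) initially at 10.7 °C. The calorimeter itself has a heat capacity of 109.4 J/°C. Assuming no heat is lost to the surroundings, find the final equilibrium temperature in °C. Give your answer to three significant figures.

Heat lost by quartz = heat gained by acetone + calorimeter.
(271.9)(0.734)(184.7 − T) = [(447.7)(2.19) + 109.4](T − 10.7)
199.5746 (184.7 − T) = 1089.863 (T − 10.7)
36861 − 199.5746 T = 1089.863 T − 11662
48523 = 1289.4376 T
T = 37.63 °C

T_f = 37.6 °C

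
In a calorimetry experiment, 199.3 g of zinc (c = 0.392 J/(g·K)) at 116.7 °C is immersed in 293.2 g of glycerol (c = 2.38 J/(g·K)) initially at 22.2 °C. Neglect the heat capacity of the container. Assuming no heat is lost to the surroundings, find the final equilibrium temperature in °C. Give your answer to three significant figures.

Heat lost by zinc = heat gained by glycerol.
(199.3)(0.392)(116.7 − T) = (293.2)(2.38)(T − 22.2)
78.1256 (116.7 − T) = 697.816 (T − 22.2)
9117.3 − 78.1256 T = 697.816 T − 15492
24609.3 = 775.9416 T
T = 31.72 °C

T_f = 31.7 °C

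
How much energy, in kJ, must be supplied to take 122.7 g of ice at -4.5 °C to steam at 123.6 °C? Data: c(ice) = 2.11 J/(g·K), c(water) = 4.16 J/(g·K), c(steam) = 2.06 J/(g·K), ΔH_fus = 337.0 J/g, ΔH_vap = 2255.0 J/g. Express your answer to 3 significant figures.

q = 376 kJ

q1 (heat ice -4.5→0.0 °C): 122.7 × 2.11 × 4.5 = 1165 J
q2 (melt at 0 °C): 122.7 × 337.0 = 41350 J
q3 (heat water 0.0→100.0 °C): 122.7 × 4.16 × 100.0 = 51043 J
q4 (vaporize at 100 °C): 122.7 × 2255.0 = 276689 J
q5 (heat steam 100.0→123.6 °C): 122.7 × 2.06 × 23.6 = 5965 J
Total: 1165 + 41350 + 51043 + 276689 + 5965 = 376212 J = 376 kJ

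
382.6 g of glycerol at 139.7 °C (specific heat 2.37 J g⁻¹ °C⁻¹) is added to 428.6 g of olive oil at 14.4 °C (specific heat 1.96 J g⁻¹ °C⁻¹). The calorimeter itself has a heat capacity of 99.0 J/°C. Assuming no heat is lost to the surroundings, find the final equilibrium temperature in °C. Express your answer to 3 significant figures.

T_f = 76.0 °C

Heat lost by glycerol = heat gained by olive oil + calorimeter.
(382.6)(2.37)(139.7 − T) = [(428.6)(1.96) + 99.0](T − 14.4)
906.762 (139.7 − T) = 939.056 (T − 14.4)
126670 − 906.762 T = 939.056 T − 13522
140192 = 1845.818 T
T = 75.95 °C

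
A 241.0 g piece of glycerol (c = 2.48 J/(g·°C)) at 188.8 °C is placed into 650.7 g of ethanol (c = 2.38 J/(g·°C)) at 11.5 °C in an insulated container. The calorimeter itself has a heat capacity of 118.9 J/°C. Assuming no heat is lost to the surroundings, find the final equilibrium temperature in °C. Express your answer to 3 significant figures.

T_f = 58.3 °C

Heat lost by glycerol = heat gained by ethanol + calorimeter.
(241.0)(2.48)(188.8 − T) = [(650.7)(2.38) + 118.9](T − 11.5)
597.68 (188.8 − T) = 1667.566 (T − 11.5)
112840 − 597.68 T = 1667.566 T − 19177
132017 = 2265.246 T
T = 58.28 °C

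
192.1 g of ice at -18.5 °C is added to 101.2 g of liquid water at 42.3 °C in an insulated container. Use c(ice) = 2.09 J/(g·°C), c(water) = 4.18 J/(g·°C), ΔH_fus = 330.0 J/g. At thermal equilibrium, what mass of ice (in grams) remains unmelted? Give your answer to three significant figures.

Heat to warm all ice to 0 °C: 192.1×2.09×18.5 = 7427.5 J
Heat released by water cooling to 0 °C: 101.2×4.18×42.3 = 17894 J
17894 J < 7427.5 + 192.1×330.0 = 70820.5 J, so not all ice melts; final T = 0 °C.
Heat left for melting: 17894 − 7427.5 = 10466.5 J
Mass melted = 10466.5 / 330.0 = 31.72 g
Ice remaining = 192.1 − 31.72 = 160.38 g

m_ice remaining = 160 g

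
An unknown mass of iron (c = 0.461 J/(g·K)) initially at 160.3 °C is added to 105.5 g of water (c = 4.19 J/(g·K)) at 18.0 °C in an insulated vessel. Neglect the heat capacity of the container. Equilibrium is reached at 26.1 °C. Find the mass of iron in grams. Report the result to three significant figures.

q_gained = (105.5 × 4.19) × (26.1 − 18.0) = 3581 J
q_lost = m × 0.461 × (160.3 − 26.1) = 61.8662 m
m = 3581 / 61.8662 = 57.9 g

m = 57.9 g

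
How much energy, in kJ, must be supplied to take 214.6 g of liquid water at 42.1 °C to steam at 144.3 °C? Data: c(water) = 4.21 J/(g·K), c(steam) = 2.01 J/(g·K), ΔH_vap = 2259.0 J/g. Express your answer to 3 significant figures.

q = 556 kJ

q1 (heat water 42.1→100.0 °C): 214.6 × 4.21 × 57.9 = 52311 J
q2 (vaporize at 100 °C): 214.6 × 2259.0 = 484781 J
q3 (heat steam 100.0→144.3 °C): 214.6 × 2.01 × 44.3 = 19109 J
Total: 52311 + 484781 + 19109 = 556201 J = 556 kJ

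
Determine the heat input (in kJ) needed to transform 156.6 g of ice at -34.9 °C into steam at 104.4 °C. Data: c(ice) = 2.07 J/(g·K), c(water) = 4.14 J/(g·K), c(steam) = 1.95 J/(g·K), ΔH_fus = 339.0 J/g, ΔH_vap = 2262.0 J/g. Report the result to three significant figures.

q = 485 kJ

q1 (heat ice -34.9→0.0 °C): 156.6 × 2.07 × 34.9 = 11313 J
q2 (melt at 0 °C): 156.6 × 339.0 = 53087 J
q3 (heat water 0.0→100.0 °C): 156.6 × 4.14 × 100.0 = 64832 J
q4 (vaporize at 100 °C): 156.6 × 2262.0 = 354229 J
q5 (heat steam 100.0→104.4 °C): 156.6 × 1.95 × 4.4 = 1344 J
Total: 11313 + 53087 + 64832 + 354229 + 1344 = 484805 J = 485 kJ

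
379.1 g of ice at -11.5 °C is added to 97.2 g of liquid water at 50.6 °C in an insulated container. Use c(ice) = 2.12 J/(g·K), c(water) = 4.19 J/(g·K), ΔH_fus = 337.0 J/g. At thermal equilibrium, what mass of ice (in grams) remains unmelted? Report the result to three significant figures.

Heat to warm all ice to 0 °C: 379.1×2.12×11.5 = 9242.5 J
Heat released by water cooling to 0 °C: 97.2×4.19×50.6 = 20608 J
20608 J < 9242.5 + 379.1×337.0 = 136999.2 J, so not all ice melts; final T = 0 °C.
Heat left for melting: 20608 − 9242.5 = 11365.5 J
Mass melted = 11365.5 / 337.0 = 33.73 g
Ice remaining = 379.1 − 33.73 = 345.37 g

m_ice remaining = 345 g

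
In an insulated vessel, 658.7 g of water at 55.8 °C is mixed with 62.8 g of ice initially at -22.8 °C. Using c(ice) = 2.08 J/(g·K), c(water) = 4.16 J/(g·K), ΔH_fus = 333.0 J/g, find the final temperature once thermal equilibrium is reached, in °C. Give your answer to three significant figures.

T_f = 43.0 °C

Heat to bring ice to 0 °C and melt it: q₁ = 62.8×2.08×22.8 + 62.8×333.0 = 23891 J
Heat the water can supply cooling to 0 °C: 658.7×4.16×55.8 = 152903 J > q₁, so all ice melts.
Energy balance: 658.7×4.16×(55.8 − T) = 23891 + 62.8×4.16×(T − 0)
2740.192(55.8 − T) = 23891 + 261.248 T
152903 − 23891 = 3001.440 T
T = 129012 / 3001.440 = 42.98 °C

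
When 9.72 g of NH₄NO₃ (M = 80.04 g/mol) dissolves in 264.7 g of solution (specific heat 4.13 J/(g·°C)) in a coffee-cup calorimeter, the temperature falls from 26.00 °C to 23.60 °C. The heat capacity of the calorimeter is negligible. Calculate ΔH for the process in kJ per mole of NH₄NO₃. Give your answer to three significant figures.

ΔH = 21.6 kJ/mol

|ΔT| = |23.60 − 26.00| = 2.40 °C
|q_surr| = (264.7 × 4.13) × 2.40 = 1093.211 × 2.40 = 2624 J
n(NH₄NO₃) = 9.72 / 80.04 = 0.1214 mol
Temperature fell, so q_rxn = +|q_surr| = 2.624 kJ
ΔH = q_rxn / n = 21.61 kJ/mol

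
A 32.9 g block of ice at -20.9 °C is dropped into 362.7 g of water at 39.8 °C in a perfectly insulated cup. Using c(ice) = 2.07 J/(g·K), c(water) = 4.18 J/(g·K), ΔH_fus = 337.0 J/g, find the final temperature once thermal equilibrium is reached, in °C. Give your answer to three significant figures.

T_f = 28.9 °C

Heat to bring ice to 0 °C and melt it: q₁ = 32.9×2.07×20.9 + 32.9×337.0 = 12511 J
Heat the water can supply cooling to 0 °C: 362.7×4.18×39.8 = 60340.2 J > q₁, so all ice melts.
Energy balance: 362.7×4.18×(39.8 − T) = 12511 + 32.9×4.18×(T − 0)
1516.086(39.8 − T) = 12511 + 137.522 T
60340.2 − 12511 = 1653.608 T
T = 47829.2 / 1653.608 = 28.92 °C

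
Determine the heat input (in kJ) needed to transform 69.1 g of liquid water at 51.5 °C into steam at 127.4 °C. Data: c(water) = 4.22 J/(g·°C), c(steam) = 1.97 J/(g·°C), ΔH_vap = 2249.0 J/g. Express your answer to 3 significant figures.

q = 173 kJ

q1 (heat water 51.5→100.0 °C): 69.1 × 4.22 × 48.5 = 14143 J
q2 (vaporize at 100 °C): 69.1 × 2249.0 = 155406 J
q3 (heat steam 100.0→127.4 °C): 69.1 × 1.97 × 27.4 = 3730 J
Total: 14143 + 155406 + 3730 = 173279 J = 173 kJ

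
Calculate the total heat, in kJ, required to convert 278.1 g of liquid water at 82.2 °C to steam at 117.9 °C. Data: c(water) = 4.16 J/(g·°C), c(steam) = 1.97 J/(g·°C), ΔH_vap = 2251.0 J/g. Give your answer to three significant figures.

q1 (heat water 82.2→100.0 °C): 278.1 × 4.16 × 17.8 = 20593 J
q2 (vaporize at 100 °C): 278.1 × 2251.0 = 626003 J
q3 (heat steam 100.0→117.9 °C): 278.1 × 1.97 × 17.9 = 9807 J
Total: 20593 + 626003 + 9807 = 656403 J = 656 kJ

q = 656 kJ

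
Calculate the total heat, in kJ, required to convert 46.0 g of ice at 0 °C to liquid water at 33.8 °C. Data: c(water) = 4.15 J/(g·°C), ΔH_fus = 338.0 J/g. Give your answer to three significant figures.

q = 22.0 kJ

q1 (melt at 0 °C): 46.0 × 338.0 = 15548 J
q2 (heat water 0.0→33.8 °C): 46.0 × 4.15 × 33.8 = 6452 J
Total: 15548 + 6452 = 22000 J = 22.0 kJ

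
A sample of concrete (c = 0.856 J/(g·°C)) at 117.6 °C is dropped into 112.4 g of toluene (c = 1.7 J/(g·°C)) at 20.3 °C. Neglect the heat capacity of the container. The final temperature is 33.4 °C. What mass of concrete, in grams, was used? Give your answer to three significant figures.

q_gained = (112.4 × 1.7) × (33.4 − 20.3) = 2503 J
q_lost = m × 0.856 × (117.6 − 33.4) = 72.0752 m
m = 2503 / 72.0752 = 34.7 g

m = 34.7 g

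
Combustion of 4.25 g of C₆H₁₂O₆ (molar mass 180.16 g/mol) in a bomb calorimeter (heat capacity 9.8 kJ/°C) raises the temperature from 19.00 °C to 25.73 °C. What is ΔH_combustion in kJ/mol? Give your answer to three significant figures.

ΔT = 25.73 − 19.00 = 6.73 °C
q_cal = C_cal × ΔT = 9.8 × 6.73 = 65.954 kJ
n = 4.25 / 180.16 = 0.02359 mol
q_rxn = −q_cal = -65.954 kJ
ΔH = -65.954 / 0.02359 = -2796 kJ/mol

ΔH = -2800 kJ/mol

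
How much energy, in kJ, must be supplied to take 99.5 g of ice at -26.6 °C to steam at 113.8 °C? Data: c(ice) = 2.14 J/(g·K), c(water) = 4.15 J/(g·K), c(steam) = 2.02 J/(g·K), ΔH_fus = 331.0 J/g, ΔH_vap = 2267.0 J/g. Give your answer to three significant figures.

q1 (heat ice -26.6→0.0 °C): 99.5 × 2.14 × 26.6 = 5664 J
q2 (melt at 0 °C): 99.5 × 331.0 = 32935 J
q3 (heat water 0.0→100.0 °C): 99.5 × 4.15 × 100.0 = 41293 J
q4 (vaporize at 100 °C): 99.5 × 2267.0 = 225567 J
q5 (heat steam 100.0→113.8 °C): 99.5 × 2.02 × 13.8 = 2774 J
Total: 5664 + 32935 + 41293 + 225567 + 2774 = 308233 J = 308 kJ

q = 308 kJ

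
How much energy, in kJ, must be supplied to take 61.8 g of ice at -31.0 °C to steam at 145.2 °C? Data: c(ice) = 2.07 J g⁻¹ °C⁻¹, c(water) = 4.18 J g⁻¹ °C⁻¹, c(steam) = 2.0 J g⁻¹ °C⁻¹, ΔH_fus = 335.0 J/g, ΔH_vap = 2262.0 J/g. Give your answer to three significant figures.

q1 (heat ice -31.0→0.0 °C): 61.8 × 2.07 × 31.0 = 3966 J
q2 (melt at 0 °C): 61.8 × 335.0 = 20703 J
q3 (heat water 0.0→100.0 °C): 61.8 × 4.18 × 100.0 = 25832 J
q4 (vaporize at 100 °C): 61.8 × 2262.0 = 139792 J
q5 (heat steam 100.0→145.2 °C): 61.8 × 2.0 × 45.2 = 5587 J
Total: 3966 + 20703 + 25832 + 139792 + 5587 = 195880 J = 196 kJ

q = 196 kJ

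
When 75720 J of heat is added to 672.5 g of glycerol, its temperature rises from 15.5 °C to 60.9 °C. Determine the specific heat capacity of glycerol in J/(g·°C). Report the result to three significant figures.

c = 2.48 J/(g·°C)

c = q / (m ΔT) = 75720 / (672.5 × 45.4)
c = 75720 / 30531.5 = 2.48 J/(g·°C)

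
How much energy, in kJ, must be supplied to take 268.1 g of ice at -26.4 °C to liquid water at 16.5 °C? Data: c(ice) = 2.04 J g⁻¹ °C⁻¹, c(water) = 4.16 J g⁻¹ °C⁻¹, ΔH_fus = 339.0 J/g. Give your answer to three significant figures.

q = 124 kJ

q1 (heat ice -26.4→0.0 °C): 268.1 × 2.04 × 26.4 = 14439 J
q2 (melt at 0 °C): 268.1 × 339.0 = 90886 J
q3 (heat water 0.0→16.5 °C): 268.1 × 4.16 × 16.5 = 18402 J
Total: 14439 + 90886 + 18402 = 123727 J = 124 kJ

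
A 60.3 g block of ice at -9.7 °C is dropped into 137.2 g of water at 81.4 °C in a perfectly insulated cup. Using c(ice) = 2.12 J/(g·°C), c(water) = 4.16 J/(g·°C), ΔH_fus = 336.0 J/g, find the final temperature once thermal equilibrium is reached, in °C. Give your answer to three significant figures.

T_f = 30.4 °C

Heat to bring ice to 0 °C and melt it: q₁ = 60.3×2.12×9.7 + 60.3×336.0 = 21501 J
Heat the water can supply cooling to 0 °C: 137.2×4.16×81.4 = 46459.2 J > q₁, so all ice melts.
Energy balance: 137.2×4.16×(81.4 − T) = 21501 + 60.3×4.16×(T − 0)
570.752(81.4 − T) = 21501 + 250.848 T
46459.2 − 21501 = 821.600 T
T = 24958.2 / 821.600 = 30.38 °C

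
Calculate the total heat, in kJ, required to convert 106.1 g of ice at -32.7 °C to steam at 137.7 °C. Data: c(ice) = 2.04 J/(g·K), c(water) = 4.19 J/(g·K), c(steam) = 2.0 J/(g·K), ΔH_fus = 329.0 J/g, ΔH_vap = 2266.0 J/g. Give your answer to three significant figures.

q1 (heat ice -32.7→0.0 °C): 106.1 × 2.04 × 32.7 = 7078 J
q2 (melt at 0 °C): 106.1 × 329.0 = 34907 J
q3 (heat water 0.0→100.0 °C): 106.1 × 4.19 × 100.0 = 44456 J
q4 (vaporize at 100 °C): 106.1 × 2266.0 = 240423 J
q5 (heat steam 100.0→137.7 °C): 106.1 × 2.0 × 37.7 = 8000 J
Total: 7078 + 34907 + 44456 + 240423 + 8000 = 334864 J = 335 kJ

q = 335 kJ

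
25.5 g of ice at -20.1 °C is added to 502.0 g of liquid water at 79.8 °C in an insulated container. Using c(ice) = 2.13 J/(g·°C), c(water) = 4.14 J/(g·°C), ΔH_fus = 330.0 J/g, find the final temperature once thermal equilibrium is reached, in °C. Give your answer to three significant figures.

T_f = 71.6 °C

Heat to bring ice to 0 °C and melt it: q₁ = 25.5×2.13×20.1 + 25.5×330.0 = 9506.7 J
Heat the water can supply cooling to 0 °C: 502.0×4.14×79.8 = 165847 J > q₁, so all ice melts.
Energy balance: 502.0×4.14×(79.8 − T) = 9506.7 + 25.5×4.14×(T − 0)
2078.28(79.8 − T) = 9506.7 + 105.57 T
165847 − 9506.7 = 2183.85 T
T = 156340.3 / 2183.85 = 71.59 °C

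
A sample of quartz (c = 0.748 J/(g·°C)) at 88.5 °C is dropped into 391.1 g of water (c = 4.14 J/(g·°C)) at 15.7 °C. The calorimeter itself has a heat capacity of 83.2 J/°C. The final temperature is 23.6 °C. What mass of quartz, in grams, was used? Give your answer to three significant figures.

m = 277 g

q_gained = (391.1 × 4.14 + 83.2) × (23.6 − 15.7) = 13450 J
q_lost = m × 0.748 × (88.5 − 23.6) = 48.5452 m
m = 13450 / 48.5452 = 277 g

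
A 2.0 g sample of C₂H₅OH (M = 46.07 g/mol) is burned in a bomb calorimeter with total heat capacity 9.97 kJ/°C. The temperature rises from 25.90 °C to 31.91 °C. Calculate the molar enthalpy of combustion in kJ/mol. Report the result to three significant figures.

ΔH = -1380 kJ/mol

ΔT = 31.91 − 25.90 = 6.01 °C
q_cal = C_cal × ΔT = 9.97 × 6.01 = 59.9197 kJ
n = 2.0 / 46.07 = 0.04341 mol
q_rxn = −q_cal = -59.9197 kJ
ΔH = -59.9197 / 0.04341 = -1380 kJ/mol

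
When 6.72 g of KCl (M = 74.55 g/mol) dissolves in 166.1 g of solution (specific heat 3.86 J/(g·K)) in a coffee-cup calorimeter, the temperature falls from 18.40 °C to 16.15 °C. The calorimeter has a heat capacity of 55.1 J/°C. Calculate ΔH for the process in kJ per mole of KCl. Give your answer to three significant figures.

|ΔT| = |16.15 − 18.40| = 2.25 °C
|q_surr| = (166.1 × 3.86 + 55.1) × 2.25 = 696.246 × 2.25 = 1567 J
n(KCl) = 6.72 / 74.55 = 0.09014 mol
Temperature fell, so q_rxn = +|q_surr| = 1.567 kJ
ΔH = q_rxn / n = 17.38 kJ/mol

ΔH = 17.4 kJ/mol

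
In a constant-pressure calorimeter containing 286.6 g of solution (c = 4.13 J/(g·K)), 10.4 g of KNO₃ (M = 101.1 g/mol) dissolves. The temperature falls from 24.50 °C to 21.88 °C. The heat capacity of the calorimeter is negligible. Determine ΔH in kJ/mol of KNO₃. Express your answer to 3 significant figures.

ΔH = 30.1 kJ/mol

|ΔT| = |21.88 − 24.50| = 2.62 °C
|q_surr| = (286.6 × 4.13) × 2.62 = 1183.658 × 2.62 = 3101 J
n(KNO₃) = 10.4 / 101.1 = 0.1029 mol
Temperature fell, so q_rxn = +|q_surr| = 3.101 kJ
ΔH = q_rxn / n = 30.14 kJ/mol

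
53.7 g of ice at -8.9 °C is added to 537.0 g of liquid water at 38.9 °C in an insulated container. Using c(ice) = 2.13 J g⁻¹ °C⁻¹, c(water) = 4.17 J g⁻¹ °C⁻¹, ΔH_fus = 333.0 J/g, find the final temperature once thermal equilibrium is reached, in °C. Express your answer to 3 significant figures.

T_f = 27.7 °C

Heat to bring ice to 0 °C and melt it: q₁ = 53.7×2.13×8.9 + 53.7×333.0 = 18900 J
Heat the water can supply cooling to 0 °C: 537.0×4.17×38.9 = 87108.4 J > q₁, so all ice melts.
Energy balance: 537.0×4.17×(38.9 − T) = 18900 + 53.7×4.17×(T − 0)
2239.29(38.9 − T) = 18900 + 223.929 T
87108.4 − 18900 = 2463.219 T
T = 68208.4 / 2463.219 = 27.69 °C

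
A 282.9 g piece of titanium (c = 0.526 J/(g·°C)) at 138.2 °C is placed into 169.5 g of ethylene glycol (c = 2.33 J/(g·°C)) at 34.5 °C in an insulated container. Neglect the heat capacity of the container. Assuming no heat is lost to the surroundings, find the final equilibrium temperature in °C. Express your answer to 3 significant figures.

T_f = 62.9 °C

Heat lost by titanium = heat gained by ethylene glycol.
(282.9)(0.526)(138.2 − T) = (169.5)(2.33)(T − 34.5)
148.8054 (138.2 − T) = 394.935 (T − 34.5)
20565 − 148.8054 T = 394.935 T − 13625
34190 = 543.7404 T
T = 62.88 °C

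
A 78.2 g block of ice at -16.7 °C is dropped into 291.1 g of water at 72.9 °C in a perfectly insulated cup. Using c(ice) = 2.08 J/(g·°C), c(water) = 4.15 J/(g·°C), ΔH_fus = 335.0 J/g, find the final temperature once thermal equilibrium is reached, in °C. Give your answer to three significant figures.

Heat to bring ice to 0 °C and melt it: q₁ = 78.2×2.08×16.7 + 78.2×335.0 = 28913 J
Heat the water can supply cooling to 0 °C: 291.1×4.15×72.9 = 88067.9 J > q₁, so all ice melts.
Energy balance: 291.1×4.15×(72.9 − T) = 28913 + 78.2×4.15×(T − 0)
1208.065(72.9 − T) = 28913 + 324.53 T
88067.9 − 28913 = 1532.595 T
T = 59154.9 / 1532.595 = 38.60 °C

T_f = 38.6 °C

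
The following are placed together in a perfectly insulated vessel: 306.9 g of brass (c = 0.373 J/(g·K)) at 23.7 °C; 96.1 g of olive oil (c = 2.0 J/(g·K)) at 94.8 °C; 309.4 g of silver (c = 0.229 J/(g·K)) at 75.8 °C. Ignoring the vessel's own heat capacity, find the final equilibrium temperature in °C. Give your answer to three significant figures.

Σ mᵢcᵢ(T − Tᵢ) = 0  ⇒  T = Σ mᵢcᵢTᵢ / Σ mᵢcᵢ
Σ mᵢcᵢ = 306.9×0.373 + 96.1×2.0 + 309.4×0.229 = 377.5263
Σ mᵢcᵢTᵢ = 114.4737×23.7 + 192.2×94.8 + 70.8526×75.8 = 26304
T = 26304 / 377.5263 = 69.67 °C

T_f = 69.7 °C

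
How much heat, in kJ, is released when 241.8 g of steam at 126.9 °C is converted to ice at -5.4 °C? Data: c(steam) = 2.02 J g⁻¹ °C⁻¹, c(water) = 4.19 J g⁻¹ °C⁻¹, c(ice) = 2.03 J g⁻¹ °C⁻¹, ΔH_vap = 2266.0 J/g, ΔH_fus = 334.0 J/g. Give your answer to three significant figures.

q1 (cool steam 126.9→100 °C): 241.8 × 2.02 × 26.9 = 13139 J
q2 (condense at 100 °C): 241.8 × 2266.0 = 547919 J
q3 (cool water 100→0 °C): 241.8 × 4.19 × 100.0 = 101314 J
q4 (freeze at 0 °C): 241.8 × 334.0 = 80761 J
q5 (cool ice 0→-5.4 °C): 241.8 × 2.03 × 5.4 = 2651 J
Total: 13139 + 547919 + 101314 + 80761 + 2651 = 745784 J = 746 kJ

q = 746 kJ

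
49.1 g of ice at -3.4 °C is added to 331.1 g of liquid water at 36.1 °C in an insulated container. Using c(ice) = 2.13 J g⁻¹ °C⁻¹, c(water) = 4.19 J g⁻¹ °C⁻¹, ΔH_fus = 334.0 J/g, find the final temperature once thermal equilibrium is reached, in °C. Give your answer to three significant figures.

Heat to bring ice to 0 °C and melt it: q₁ = 49.1×2.13×3.4 + 49.1×334.0 = 16755 J
Heat the water can supply cooling to 0 °C: 331.1×4.19×36.1 = 50081.9 J > q₁, so all ice melts.
Energy balance: 331.1×4.19×(36.1 − T) = 16755 + 49.1×4.19×(T − 0)
1387.309(36.1 − T) = 16755 + 205.729 T
50081.9 − 16755 = 1593.038 T
T = 33326.9 / 1593.038 = 20.92 °C

T_f = 20.9 °C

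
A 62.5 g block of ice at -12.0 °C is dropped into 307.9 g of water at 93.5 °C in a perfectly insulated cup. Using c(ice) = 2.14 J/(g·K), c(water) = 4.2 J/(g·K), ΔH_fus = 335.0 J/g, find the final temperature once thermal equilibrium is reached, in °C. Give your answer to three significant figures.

Heat to bring ice to 0 °C and melt it: q₁ = 62.5×2.14×12.0 + 62.5×335.0 = 22543 J
Heat the water can supply cooling to 0 °C: 307.9×4.2×93.5 = 120912 J > q₁, so all ice melts.
Energy balance: 307.9×4.2×(93.5 − T) = 22543 + 62.5×4.2×(T − 0)
1293.18(93.5 − T) = 22543 + 262.5 T
120912 − 22543 = 1555.68 T
T = 98369 / 1555.68 = 63.23 °C

T_f = 63.2 °C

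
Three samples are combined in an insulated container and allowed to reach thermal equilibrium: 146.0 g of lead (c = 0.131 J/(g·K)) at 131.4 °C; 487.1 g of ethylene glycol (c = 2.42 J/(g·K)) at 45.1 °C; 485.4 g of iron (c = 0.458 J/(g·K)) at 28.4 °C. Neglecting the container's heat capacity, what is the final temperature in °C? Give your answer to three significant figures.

Σ mᵢcᵢ(T − Tᵢ) = 0  ⇒  T = Σ mᵢcᵢTᵢ / Σ mᵢcᵢ
Σ mᵢcᵢ = 146.0×0.131 + 487.1×2.42 + 485.4×0.458 = 1420.2212
Σ mᵢcᵢTᵢ = 19.126×131.4 + 1178.782×45.1 + 222.3132×28.4 = 61990
T = 61990 / 1420.2212 = 43.648 °C

T_f = 43.6 °C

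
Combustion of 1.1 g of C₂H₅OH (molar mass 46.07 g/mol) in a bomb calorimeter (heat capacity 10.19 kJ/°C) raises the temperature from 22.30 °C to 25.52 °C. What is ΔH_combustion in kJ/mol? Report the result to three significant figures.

ΔT = 25.52 − 22.30 = 3.22 °C
q_cal = C_cal × ΔT = 10.19 × 3.22 = 32.8118 kJ
n = 1.1 / 46.07 = 0.02388 mol
q_rxn = −q_cal = -32.8118 kJ
ΔH = -32.8118 / 0.02388 = -1374 kJ/mol

ΔH = -1370 kJ/mol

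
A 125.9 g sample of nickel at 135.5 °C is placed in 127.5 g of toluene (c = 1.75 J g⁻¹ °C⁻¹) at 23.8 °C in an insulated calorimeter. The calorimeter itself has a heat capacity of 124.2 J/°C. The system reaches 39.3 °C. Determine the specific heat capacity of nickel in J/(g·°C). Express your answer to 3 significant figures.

c = 0.444 J/(g·°C)

q_gained = (127.5 × 1.75 + 124.2) × (39.3 − 23.8) = 5383.5 J
q_lost = 125.9 × c × (135.5 − 39.3) = 12111.58 c
Set equal: c = 5383.5 / 12111.58 = 0.444 J/(g·°C)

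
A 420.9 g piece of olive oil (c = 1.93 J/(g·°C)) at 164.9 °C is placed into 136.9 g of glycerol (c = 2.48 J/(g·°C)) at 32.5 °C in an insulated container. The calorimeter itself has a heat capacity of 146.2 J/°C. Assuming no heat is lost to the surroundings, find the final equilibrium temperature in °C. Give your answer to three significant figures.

T_f = 115 °C

Heat lost by olive oil = heat gained by glycerol + calorimeter.
(420.9)(1.93)(164.9 − T) = [(136.9)(2.48) + 146.2](T − 32.5)
812.337 (164.9 − T) = 485.712 (T − 32.5)
133950 − 812.337 T = 485.712 T − 15786
149736 = 1298.049 T
T = 115.4 °C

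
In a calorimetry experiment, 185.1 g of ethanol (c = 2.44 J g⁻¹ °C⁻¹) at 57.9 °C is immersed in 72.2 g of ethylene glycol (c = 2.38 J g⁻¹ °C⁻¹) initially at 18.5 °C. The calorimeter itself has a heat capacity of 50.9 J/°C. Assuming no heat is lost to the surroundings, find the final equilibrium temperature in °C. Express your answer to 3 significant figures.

Heat lost by ethanol = heat gained by ethylene glycol + calorimeter.
(185.1)(2.44)(57.9 − T) = [(72.2)(2.38) + 50.9](T − 18.5)
451.644 (57.9 − T) = 222.736 (T − 18.5)
26150 − 451.644 T = 222.736 T − 4120.6
30270.6 = 674.380 T
T = 44.89 °C

T_f = 44.9 °C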